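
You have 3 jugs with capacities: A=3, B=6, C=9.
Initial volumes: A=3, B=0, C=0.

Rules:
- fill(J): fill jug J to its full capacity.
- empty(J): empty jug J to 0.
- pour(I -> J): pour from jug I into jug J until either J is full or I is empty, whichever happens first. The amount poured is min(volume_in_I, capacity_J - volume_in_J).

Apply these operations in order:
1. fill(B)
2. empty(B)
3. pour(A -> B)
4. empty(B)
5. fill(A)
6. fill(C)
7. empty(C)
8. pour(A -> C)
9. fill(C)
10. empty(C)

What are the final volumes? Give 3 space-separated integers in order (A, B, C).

Step 1: fill(B) -> (A=3 B=6 C=0)
Step 2: empty(B) -> (A=3 B=0 C=0)
Step 3: pour(A -> B) -> (A=0 B=3 C=0)
Step 4: empty(B) -> (A=0 B=0 C=0)
Step 5: fill(A) -> (A=3 B=0 C=0)
Step 6: fill(C) -> (A=3 B=0 C=9)
Step 7: empty(C) -> (A=3 B=0 C=0)
Step 8: pour(A -> C) -> (A=0 B=0 C=3)
Step 9: fill(C) -> (A=0 B=0 C=9)
Step 10: empty(C) -> (A=0 B=0 C=0)

Answer: 0 0 0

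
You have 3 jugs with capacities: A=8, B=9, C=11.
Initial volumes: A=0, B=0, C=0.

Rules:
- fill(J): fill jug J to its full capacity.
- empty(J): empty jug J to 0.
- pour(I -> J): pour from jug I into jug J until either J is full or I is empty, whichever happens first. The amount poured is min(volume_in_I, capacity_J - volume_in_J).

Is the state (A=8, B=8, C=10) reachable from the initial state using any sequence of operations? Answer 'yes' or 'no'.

Answer: yes

Derivation:
BFS from (A=0, B=0, C=0):
  1. fill(B) -> (A=0 B=9 C=0)
  2. pour(B -> A) -> (A=8 B=1 C=0)
  3. pour(B -> C) -> (A=8 B=0 C=1)
  4. fill(B) -> (A=8 B=9 C=1)
  5. pour(B -> C) -> (A=8 B=0 C=10)
  6. pour(A -> B) -> (A=0 B=8 C=10)
  7. fill(A) -> (A=8 B=8 C=10)
Target reached → yes.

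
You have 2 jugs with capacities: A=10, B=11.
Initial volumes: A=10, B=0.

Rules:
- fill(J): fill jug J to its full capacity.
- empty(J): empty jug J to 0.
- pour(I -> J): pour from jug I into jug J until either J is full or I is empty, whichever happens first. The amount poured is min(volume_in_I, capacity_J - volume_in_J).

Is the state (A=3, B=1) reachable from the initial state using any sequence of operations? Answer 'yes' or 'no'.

Answer: no

Derivation:
BFS explored all 42 reachable states.
Reachable set includes: (0,0), (0,1), (0,2), (0,3), (0,4), (0,5), (0,6), (0,7), (0,8), (0,9), (0,10), (0,11) ...
Target (A=3, B=1) not in reachable set → no.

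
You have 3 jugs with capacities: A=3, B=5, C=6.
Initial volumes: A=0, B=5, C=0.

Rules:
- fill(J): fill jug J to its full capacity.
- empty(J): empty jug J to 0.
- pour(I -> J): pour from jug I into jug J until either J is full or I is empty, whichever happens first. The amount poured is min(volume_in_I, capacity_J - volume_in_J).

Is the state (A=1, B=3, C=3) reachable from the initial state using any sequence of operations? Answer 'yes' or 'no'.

Answer: no

Derivation:
BFS explored all 128 reachable states.
Reachable set includes: (0,0,0), (0,0,1), (0,0,2), (0,0,3), (0,0,4), (0,0,5), (0,0,6), (0,1,0), (0,1,1), (0,1,2), (0,1,3), (0,1,4) ...
Target (A=1, B=3, C=3) not in reachable set → no.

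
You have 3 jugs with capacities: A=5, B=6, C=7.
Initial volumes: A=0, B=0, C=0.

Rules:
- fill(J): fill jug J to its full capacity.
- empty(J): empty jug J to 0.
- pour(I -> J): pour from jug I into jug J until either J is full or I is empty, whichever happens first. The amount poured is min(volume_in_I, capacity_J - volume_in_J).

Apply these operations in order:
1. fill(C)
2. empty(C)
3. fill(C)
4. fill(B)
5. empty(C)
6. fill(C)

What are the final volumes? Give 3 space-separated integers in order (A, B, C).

Answer: 0 6 7

Derivation:
Step 1: fill(C) -> (A=0 B=0 C=7)
Step 2: empty(C) -> (A=0 B=0 C=0)
Step 3: fill(C) -> (A=0 B=0 C=7)
Step 4: fill(B) -> (A=0 B=6 C=7)
Step 5: empty(C) -> (A=0 B=6 C=0)
Step 6: fill(C) -> (A=0 B=6 C=7)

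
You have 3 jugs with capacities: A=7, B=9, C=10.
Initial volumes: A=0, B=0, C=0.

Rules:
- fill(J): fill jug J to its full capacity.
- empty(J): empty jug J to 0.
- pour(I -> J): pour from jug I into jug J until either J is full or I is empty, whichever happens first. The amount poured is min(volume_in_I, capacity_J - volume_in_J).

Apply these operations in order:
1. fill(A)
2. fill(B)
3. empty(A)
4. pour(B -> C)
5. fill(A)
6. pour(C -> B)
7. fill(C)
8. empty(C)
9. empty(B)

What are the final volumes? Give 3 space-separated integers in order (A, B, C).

Answer: 7 0 0

Derivation:
Step 1: fill(A) -> (A=7 B=0 C=0)
Step 2: fill(B) -> (A=7 B=9 C=0)
Step 3: empty(A) -> (A=0 B=9 C=0)
Step 4: pour(B -> C) -> (A=0 B=0 C=9)
Step 5: fill(A) -> (A=7 B=0 C=9)
Step 6: pour(C -> B) -> (A=7 B=9 C=0)
Step 7: fill(C) -> (A=7 B=9 C=10)
Step 8: empty(C) -> (A=7 B=9 C=0)
Step 9: empty(B) -> (A=7 B=0 C=0)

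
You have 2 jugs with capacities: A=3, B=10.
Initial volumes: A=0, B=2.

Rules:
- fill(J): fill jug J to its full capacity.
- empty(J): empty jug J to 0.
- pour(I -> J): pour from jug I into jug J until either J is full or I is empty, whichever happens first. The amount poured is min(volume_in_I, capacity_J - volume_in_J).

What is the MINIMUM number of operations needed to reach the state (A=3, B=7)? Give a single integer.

Answer: 2

Derivation:
BFS from (A=0, B=2). One shortest path:
  1. fill(B) -> (A=0 B=10)
  2. pour(B -> A) -> (A=3 B=7)
Reached target in 2 moves.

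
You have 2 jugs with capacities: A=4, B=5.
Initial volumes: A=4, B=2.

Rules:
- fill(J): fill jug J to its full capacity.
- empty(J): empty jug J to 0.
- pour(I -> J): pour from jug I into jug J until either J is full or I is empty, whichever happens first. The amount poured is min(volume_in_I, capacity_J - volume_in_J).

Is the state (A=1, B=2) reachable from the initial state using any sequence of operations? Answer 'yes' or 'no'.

BFS explored all 18 reachable states.
Reachable set includes: (0,0), (0,1), (0,2), (0,3), (0,4), (0,5), (1,0), (1,5), (2,0), (2,5), (3,0), (3,5) ...
Target (A=1, B=2) not in reachable set → no.

Answer: no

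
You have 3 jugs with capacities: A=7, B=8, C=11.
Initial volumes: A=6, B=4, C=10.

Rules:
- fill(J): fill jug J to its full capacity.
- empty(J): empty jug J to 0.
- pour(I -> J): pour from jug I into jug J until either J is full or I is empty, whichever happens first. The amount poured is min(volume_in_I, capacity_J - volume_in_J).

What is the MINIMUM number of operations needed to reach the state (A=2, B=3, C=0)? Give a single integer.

BFS from (A=6, B=4, C=10). One shortest path:
  1. fill(C) -> (A=6 B=4 C=11)
  2. pour(A -> B) -> (A=2 B=8 C=11)
  3. empty(B) -> (A=2 B=0 C=11)
  4. pour(C -> B) -> (A=2 B=8 C=3)
  5. empty(B) -> (A=2 B=0 C=3)
  6. pour(C -> B) -> (A=2 B=3 C=0)
Reached target in 6 moves.

Answer: 6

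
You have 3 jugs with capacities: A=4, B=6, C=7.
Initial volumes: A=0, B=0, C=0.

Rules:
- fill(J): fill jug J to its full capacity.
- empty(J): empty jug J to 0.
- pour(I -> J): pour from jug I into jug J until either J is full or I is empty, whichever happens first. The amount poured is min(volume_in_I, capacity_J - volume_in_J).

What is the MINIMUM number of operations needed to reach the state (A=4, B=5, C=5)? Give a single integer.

BFS from (A=0, B=0, C=0). One shortest path:
  1. fill(C) -> (A=0 B=0 C=7)
  2. pour(C -> A) -> (A=4 B=0 C=3)
  3. pour(A -> B) -> (A=0 B=4 C=3)
  4. pour(C -> A) -> (A=3 B=4 C=0)
  5. fill(C) -> (A=3 B=4 C=7)
  6. pour(C -> B) -> (A=3 B=6 C=5)
  7. pour(B -> A) -> (A=4 B=5 C=5)
Reached target in 7 moves.

Answer: 7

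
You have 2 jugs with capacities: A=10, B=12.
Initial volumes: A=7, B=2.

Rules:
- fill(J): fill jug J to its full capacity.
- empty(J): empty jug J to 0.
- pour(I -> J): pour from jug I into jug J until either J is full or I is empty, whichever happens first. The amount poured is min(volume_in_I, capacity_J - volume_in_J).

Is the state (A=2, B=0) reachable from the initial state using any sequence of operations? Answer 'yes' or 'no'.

BFS from (A=7, B=2):
  1. empty(A) -> (A=0 B=2)
  2. pour(B -> A) -> (A=2 B=0)
Target reached → yes.

Answer: yes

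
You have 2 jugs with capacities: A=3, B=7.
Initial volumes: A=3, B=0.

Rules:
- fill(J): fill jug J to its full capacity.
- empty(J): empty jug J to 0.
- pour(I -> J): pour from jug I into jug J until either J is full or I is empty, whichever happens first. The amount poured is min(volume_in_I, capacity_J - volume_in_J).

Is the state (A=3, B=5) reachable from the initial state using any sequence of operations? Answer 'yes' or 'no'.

BFS from (A=3, B=0):
  1. empty(A) -> (A=0 B=0)
  2. fill(B) -> (A=0 B=7)
  3. pour(B -> A) -> (A=3 B=4)
  4. empty(A) -> (A=0 B=4)
  5. pour(B -> A) -> (A=3 B=1)
  6. empty(A) -> (A=0 B=1)
  7. pour(B -> A) -> (A=1 B=0)
  8. fill(B) -> (A=1 B=7)
  9. pour(B -> A) -> (A=3 B=5)
Target reached → yes.

Answer: yes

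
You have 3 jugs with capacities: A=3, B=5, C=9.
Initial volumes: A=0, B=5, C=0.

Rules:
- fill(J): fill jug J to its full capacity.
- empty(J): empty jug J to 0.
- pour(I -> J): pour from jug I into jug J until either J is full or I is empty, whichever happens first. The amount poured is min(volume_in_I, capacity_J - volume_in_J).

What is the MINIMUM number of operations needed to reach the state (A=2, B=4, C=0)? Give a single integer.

Answer: 7

Derivation:
BFS from (A=0, B=5, C=0). One shortest path:
  1. empty(B) -> (A=0 B=0 C=0)
  2. fill(C) -> (A=0 B=0 C=9)
  3. pour(C -> B) -> (A=0 B=5 C=4)
  4. pour(B -> A) -> (A=3 B=2 C=4)
  5. empty(A) -> (A=0 B=2 C=4)
  6. pour(B -> A) -> (A=2 B=0 C=4)
  7. pour(C -> B) -> (A=2 B=4 C=0)
Reached target in 7 moves.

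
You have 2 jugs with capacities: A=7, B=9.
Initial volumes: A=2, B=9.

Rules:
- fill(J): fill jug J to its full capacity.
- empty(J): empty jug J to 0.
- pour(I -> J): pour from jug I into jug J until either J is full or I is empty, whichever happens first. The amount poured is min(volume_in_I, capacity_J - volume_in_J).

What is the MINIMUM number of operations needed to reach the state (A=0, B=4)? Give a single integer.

Answer: 2

Derivation:
BFS from (A=2, B=9). One shortest path:
  1. pour(B -> A) -> (A=7 B=4)
  2. empty(A) -> (A=0 B=4)
Reached target in 2 moves.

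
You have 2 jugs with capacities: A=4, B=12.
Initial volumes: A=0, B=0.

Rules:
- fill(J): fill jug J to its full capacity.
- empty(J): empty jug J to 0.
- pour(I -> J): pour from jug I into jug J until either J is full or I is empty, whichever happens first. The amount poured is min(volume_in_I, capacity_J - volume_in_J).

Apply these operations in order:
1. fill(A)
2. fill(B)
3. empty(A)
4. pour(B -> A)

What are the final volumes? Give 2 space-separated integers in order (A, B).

Step 1: fill(A) -> (A=4 B=0)
Step 2: fill(B) -> (A=4 B=12)
Step 3: empty(A) -> (A=0 B=12)
Step 4: pour(B -> A) -> (A=4 B=8)

Answer: 4 8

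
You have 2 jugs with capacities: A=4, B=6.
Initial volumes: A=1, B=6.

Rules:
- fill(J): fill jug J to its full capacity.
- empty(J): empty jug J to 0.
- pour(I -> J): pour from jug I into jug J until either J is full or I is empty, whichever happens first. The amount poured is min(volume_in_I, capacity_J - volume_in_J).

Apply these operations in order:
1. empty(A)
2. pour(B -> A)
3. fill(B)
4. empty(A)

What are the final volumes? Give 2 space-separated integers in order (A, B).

Step 1: empty(A) -> (A=0 B=6)
Step 2: pour(B -> A) -> (A=4 B=2)
Step 3: fill(B) -> (A=4 B=6)
Step 4: empty(A) -> (A=0 B=6)

Answer: 0 6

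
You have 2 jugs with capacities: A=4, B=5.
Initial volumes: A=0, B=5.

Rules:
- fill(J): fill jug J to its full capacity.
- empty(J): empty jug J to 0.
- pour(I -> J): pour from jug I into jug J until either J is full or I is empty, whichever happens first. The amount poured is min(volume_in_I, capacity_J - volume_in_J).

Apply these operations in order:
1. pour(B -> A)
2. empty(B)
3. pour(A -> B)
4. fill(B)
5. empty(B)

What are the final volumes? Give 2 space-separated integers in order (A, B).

Answer: 0 0

Derivation:
Step 1: pour(B -> A) -> (A=4 B=1)
Step 2: empty(B) -> (A=4 B=0)
Step 3: pour(A -> B) -> (A=0 B=4)
Step 4: fill(B) -> (A=0 B=5)
Step 5: empty(B) -> (A=0 B=0)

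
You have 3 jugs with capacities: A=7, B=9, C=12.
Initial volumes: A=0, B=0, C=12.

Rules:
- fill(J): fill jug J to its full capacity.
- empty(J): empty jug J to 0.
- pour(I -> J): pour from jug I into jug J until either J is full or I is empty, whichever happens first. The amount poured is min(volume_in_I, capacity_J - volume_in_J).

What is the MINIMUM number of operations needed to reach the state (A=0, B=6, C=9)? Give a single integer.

BFS from (A=0, B=0, C=12). One shortest path:
  1. pour(C -> B) -> (A=0 B=9 C=3)
  2. empty(B) -> (A=0 B=0 C=3)
  3. pour(C -> A) -> (A=3 B=0 C=0)
  4. fill(C) -> (A=3 B=0 C=12)
  5. pour(C -> B) -> (A=3 B=9 C=3)
  6. pour(C -> A) -> (A=6 B=9 C=0)
  7. pour(B -> C) -> (A=6 B=0 C=9)
  8. pour(A -> B) -> (A=0 B=6 C=9)
Reached target in 8 moves.

Answer: 8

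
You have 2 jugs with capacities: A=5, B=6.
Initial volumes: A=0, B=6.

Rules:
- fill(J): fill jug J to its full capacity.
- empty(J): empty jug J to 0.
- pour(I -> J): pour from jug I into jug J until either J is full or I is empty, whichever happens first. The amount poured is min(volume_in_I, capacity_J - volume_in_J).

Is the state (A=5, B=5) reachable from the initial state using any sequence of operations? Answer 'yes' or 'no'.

BFS from (A=0, B=6):
  1. fill(A) -> (A=5 B=6)
  2. empty(B) -> (A=5 B=0)
  3. pour(A -> B) -> (A=0 B=5)
  4. fill(A) -> (A=5 B=5)
Target reached → yes.

Answer: yes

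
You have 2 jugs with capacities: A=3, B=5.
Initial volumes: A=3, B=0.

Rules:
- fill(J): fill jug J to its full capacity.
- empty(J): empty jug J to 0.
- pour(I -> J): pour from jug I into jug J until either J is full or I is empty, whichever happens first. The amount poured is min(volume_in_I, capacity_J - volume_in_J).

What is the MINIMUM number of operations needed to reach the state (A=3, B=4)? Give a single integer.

Answer: 7

Derivation:
BFS from (A=3, B=0). One shortest path:
  1. empty(A) -> (A=0 B=0)
  2. fill(B) -> (A=0 B=5)
  3. pour(B -> A) -> (A=3 B=2)
  4. empty(A) -> (A=0 B=2)
  5. pour(B -> A) -> (A=2 B=0)
  6. fill(B) -> (A=2 B=5)
  7. pour(B -> A) -> (A=3 B=4)
Reached target in 7 moves.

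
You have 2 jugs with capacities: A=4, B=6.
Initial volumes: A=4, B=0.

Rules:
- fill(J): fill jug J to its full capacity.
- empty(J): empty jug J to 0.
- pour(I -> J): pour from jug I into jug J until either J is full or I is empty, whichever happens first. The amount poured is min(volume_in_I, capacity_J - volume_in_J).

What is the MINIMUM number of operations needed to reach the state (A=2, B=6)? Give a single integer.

BFS from (A=4, B=0). One shortest path:
  1. pour(A -> B) -> (A=0 B=4)
  2. fill(A) -> (A=4 B=4)
  3. pour(A -> B) -> (A=2 B=6)
Reached target in 3 moves.

Answer: 3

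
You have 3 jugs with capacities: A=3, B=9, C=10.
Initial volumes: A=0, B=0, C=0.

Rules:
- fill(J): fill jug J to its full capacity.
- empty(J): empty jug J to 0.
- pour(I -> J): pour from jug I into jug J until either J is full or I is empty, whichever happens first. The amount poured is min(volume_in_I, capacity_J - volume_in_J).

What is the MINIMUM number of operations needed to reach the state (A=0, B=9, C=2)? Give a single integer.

BFS from (A=0, B=0, C=0). One shortest path:
  1. fill(C) -> (A=0 B=0 C=10)
  2. pour(C -> B) -> (A=0 B=9 C=1)
  3. empty(B) -> (A=0 B=0 C=1)
  4. pour(C -> B) -> (A=0 B=1 C=0)
  5. fill(C) -> (A=0 B=1 C=10)
  6. pour(C -> B) -> (A=0 B=9 C=2)
Reached target in 6 moves.

Answer: 6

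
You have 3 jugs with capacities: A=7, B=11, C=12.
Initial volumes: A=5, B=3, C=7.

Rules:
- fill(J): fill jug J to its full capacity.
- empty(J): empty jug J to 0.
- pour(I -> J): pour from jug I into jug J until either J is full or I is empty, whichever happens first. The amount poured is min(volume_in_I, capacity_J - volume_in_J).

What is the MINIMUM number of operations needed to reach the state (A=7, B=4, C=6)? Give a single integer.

BFS from (A=5, B=3, C=7). One shortest path:
  1. fill(A) -> (A=7 B=3 C=7)
  2. pour(A -> B) -> (A=0 B=10 C=7)
  3. pour(C -> B) -> (A=0 B=11 C=6)
  4. pour(B -> A) -> (A=7 B=4 C=6)
Reached target in 4 moves.

Answer: 4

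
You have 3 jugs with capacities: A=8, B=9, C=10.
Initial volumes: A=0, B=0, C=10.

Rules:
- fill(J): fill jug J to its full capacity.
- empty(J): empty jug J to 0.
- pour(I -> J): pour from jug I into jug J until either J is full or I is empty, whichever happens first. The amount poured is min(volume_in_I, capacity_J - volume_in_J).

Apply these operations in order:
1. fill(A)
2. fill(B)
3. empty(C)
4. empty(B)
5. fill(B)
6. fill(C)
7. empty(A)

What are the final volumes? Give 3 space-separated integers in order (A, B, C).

Step 1: fill(A) -> (A=8 B=0 C=10)
Step 2: fill(B) -> (A=8 B=9 C=10)
Step 3: empty(C) -> (A=8 B=9 C=0)
Step 4: empty(B) -> (A=8 B=0 C=0)
Step 5: fill(B) -> (A=8 B=9 C=0)
Step 6: fill(C) -> (A=8 B=9 C=10)
Step 7: empty(A) -> (A=0 B=9 C=10)

Answer: 0 9 10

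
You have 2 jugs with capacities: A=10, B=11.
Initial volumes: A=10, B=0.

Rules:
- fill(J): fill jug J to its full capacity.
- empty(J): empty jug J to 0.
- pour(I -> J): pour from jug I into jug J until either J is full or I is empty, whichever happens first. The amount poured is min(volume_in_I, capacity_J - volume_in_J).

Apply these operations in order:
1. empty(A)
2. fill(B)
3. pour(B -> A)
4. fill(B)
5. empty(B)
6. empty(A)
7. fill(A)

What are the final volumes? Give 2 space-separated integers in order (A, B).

Step 1: empty(A) -> (A=0 B=0)
Step 2: fill(B) -> (A=0 B=11)
Step 3: pour(B -> A) -> (A=10 B=1)
Step 4: fill(B) -> (A=10 B=11)
Step 5: empty(B) -> (A=10 B=0)
Step 6: empty(A) -> (A=0 B=0)
Step 7: fill(A) -> (A=10 B=0)

Answer: 10 0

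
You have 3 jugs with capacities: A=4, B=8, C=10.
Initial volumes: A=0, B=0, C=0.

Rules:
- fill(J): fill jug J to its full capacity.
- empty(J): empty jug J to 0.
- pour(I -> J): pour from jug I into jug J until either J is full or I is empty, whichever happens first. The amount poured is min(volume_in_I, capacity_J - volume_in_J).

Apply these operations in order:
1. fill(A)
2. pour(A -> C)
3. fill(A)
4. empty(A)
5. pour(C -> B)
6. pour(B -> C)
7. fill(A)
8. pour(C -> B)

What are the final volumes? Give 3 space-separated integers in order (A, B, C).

Answer: 4 4 0

Derivation:
Step 1: fill(A) -> (A=4 B=0 C=0)
Step 2: pour(A -> C) -> (A=0 B=0 C=4)
Step 3: fill(A) -> (A=4 B=0 C=4)
Step 4: empty(A) -> (A=0 B=0 C=4)
Step 5: pour(C -> B) -> (A=0 B=4 C=0)
Step 6: pour(B -> C) -> (A=0 B=0 C=4)
Step 7: fill(A) -> (A=4 B=0 C=4)
Step 8: pour(C -> B) -> (A=4 B=4 C=0)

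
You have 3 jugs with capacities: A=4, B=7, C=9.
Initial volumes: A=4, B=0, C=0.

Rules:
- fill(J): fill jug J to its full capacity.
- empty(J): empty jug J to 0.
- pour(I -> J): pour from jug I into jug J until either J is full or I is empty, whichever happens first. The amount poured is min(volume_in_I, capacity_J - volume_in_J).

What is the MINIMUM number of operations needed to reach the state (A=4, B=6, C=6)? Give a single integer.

Answer: 8

Derivation:
BFS from (A=4, B=0, C=0). One shortest path:
  1. empty(A) -> (A=0 B=0 C=0)
  2. fill(C) -> (A=0 B=0 C=9)
  3. pour(C -> B) -> (A=0 B=7 C=2)
  4. pour(B -> A) -> (A=4 B=3 C=2)
  5. pour(A -> C) -> (A=0 B=3 C=6)
  6. pour(B -> A) -> (A=3 B=0 C=6)
  7. fill(B) -> (A=3 B=7 C=6)
  8. pour(B -> A) -> (A=4 B=6 C=6)
Reached target in 8 moves.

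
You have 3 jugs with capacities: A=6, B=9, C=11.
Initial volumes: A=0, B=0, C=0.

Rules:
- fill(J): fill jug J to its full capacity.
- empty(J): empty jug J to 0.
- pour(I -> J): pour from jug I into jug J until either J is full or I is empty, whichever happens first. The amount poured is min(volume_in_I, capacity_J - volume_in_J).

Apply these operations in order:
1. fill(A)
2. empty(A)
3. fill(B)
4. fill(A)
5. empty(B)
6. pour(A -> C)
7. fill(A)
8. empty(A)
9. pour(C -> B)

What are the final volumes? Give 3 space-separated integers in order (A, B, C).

Answer: 0 6 0

Derivation:
Step 1: fill(A) -> (A=6 B=0 C=0)
Step 2: empty(A) -> (A=0 B=0 C=0)
Step 3: fill(B) -> (A=0 B=9 C=0)
Step 4: fill(A) -> (A=6 B=9 C=0)
Step 5: empty(B) -> (A=6 B=0 C=0)
Step 6: pour(A -> C) -> (A=0 B=0 C=6)
Step 7: fill(A) -> (A=6 B=0 C=6)
Step 8: empty(A) -> (A=0 B=0 C=6)
Step 9: pour(C -> B) -> (A=0 B=6 C=0)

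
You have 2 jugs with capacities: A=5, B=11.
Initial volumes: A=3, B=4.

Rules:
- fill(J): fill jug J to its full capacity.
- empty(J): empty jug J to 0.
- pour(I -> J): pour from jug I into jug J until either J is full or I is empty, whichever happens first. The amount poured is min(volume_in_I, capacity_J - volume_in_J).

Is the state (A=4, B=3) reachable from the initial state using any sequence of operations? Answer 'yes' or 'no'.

BFS explored all 33 reachable states.
Reachable set includes: (0,0), (0,1), (0,2), (0,3), (0,4), (0,5), (0,6), (0,7), (0,8), (0,9), (0,10), (0,11) ...
Target (A=4, B=3) not in reachable set → no.

Answer: no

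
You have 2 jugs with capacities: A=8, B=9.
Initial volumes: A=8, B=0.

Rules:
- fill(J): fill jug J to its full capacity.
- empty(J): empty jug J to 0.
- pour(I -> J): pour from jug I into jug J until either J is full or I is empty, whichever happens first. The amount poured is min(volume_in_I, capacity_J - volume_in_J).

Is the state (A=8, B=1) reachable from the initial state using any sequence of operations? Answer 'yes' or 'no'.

Answer: yes

Derivation:
BFS from (A=8, B=0):
  1. empty(A) -> (A=0 B=0)
  2. fill(B) -> (A=0 B=9)
  3. pour(B -> A) -> (A=8 B=1)
Target reached → yes.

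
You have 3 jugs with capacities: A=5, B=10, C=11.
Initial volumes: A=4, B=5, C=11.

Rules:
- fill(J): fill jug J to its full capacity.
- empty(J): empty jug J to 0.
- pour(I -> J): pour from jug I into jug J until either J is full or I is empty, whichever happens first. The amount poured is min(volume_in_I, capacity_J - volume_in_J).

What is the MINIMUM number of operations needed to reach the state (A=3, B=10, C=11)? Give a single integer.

BFS from (A=4, B=5, C=11). One shortest path:
  1. fill(B) -> (A=4 B=10 C=11)
  2. empty(C) -> (A=4 B=10 C=0)
  3. pour(B -> C) -> (A=4 B=0 C=10)
  4. fill(B) -> (A=4 B=10 C=10)
  5. pour(A -> C) -> (A=3 B=10 C=11)
Reached target in 5 moves.

Answer: 5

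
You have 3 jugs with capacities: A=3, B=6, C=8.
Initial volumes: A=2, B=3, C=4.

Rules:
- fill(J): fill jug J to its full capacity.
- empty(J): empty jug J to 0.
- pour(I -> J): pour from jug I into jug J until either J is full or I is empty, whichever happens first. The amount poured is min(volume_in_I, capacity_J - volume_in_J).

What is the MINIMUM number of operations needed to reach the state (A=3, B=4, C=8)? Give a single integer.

Answer: 4

Derivation:
BFS from (A=2, B=3, C=4). One shortest path:
  1. fill(A) -> (A=3 B=3 C=4)
  2. empty(B) -> (A=3 B=0 C=4)
  3. pour(C -> B) -> (A=3 B=4 C=0)
  4. fill(C) -> (A=3 B=4 C=8)
Reached target in 4 moves.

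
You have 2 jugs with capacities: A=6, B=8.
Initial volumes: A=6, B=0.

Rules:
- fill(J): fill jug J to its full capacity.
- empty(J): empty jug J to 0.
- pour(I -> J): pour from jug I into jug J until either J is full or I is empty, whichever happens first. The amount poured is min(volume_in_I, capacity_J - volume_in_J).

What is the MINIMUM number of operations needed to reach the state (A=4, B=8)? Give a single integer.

BFS from (A=6, B=0). One shortest path:
  1. pour(A -> B) -> (A=0 B=6)
  2. fill(A) -> (A=6 B=6)
  3. pour(A -> B) -> (A=4 B=8)
Reached target in 3 moves.

Answer: 3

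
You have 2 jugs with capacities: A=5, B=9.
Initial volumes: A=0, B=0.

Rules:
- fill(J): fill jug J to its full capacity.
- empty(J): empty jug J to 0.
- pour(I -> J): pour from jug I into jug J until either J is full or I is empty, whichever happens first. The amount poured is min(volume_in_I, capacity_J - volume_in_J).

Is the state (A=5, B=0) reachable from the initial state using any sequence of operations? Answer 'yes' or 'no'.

BFS from (A=0, B=0):
  1. fill(A) -> (A=5 B=0)
Target reached → yes.

Answer: yes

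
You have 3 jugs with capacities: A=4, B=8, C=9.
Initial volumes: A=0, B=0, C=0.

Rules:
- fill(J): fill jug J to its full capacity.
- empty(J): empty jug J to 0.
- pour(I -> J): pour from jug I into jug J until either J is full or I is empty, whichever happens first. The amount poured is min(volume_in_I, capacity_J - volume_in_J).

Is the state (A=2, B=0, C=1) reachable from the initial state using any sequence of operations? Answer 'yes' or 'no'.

BFS from (A=0, B=0, C=0):
  1. fill(A) -> (A=4 B=0 C=0)
  2. fill(B) -> (A=4 B=8 C=0)
  3. pour(B -> C) -> (A=4 B=0 C=8)
  4. fill(B) -> (A=4 B=8 C=8)
  5. pour(A -> C) -> (A=3 B=8 C=9)
  6. empty(C) -> (A=3 B=8 C=0)
  7. pour(B -> C) -> (A=3 B=0 C=8)
  8. pour(A -> C) -> (A=2 B=0 C=9)
  9. pour(C -> B) -> (A=2 B=8 C=1)
  10. empty(B) -> (A=2 B=0 C=1)
Target reached → yes.

Answer: yes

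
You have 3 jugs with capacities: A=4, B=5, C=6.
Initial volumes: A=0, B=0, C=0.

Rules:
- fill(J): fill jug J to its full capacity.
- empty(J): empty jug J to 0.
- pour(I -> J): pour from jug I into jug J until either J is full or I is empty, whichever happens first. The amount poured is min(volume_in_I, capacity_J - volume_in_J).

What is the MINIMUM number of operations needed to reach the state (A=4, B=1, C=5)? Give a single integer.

BFS from (A=0, B=0, C=0). One shortest path:
  1. fill(B) -> (A=0 B=5 C=0)
  2. pour(B -> C) -> (A=0 B=0 C=5)
  3. fill(B) -> (A=0 B=5 C=5)
  4. pour(B -> A) -> (A=4 B=1 C=5)
Reached target in 4 moves.

Answer: 4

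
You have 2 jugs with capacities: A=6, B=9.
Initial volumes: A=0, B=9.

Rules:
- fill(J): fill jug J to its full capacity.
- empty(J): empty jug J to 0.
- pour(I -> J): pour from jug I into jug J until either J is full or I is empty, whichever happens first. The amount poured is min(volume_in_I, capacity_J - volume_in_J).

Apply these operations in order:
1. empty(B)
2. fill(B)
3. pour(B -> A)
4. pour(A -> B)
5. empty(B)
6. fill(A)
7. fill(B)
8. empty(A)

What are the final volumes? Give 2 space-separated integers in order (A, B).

Step 1: empty(B) -> (A=0 B=0)
Step 2: fill(B) -> (A=0 B=9)
Step 3: pour(B -> A) -> (A=6 B=3)
Step 4: pour(A -> B) -> (A=0 B=9)
Step 5: empty(B) -> (A=0 B=0)
Step 6: fill(A) -> (A=6 B=0)
Step 7: fill(B) -> (A=6 B=9)
Step 8: empty(A) -> (A=0 B=9)

Answer: 0 9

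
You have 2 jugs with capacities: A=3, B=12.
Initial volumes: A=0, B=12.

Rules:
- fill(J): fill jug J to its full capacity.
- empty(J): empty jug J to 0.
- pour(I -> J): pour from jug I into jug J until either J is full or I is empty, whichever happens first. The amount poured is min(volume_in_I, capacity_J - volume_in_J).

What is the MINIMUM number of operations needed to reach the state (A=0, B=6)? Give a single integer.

BFS from (A=0, B=12). One shortest path:
  1. pour(B -> A) -> (A=3 B=9)
  2. empty(A) -> (A=0 B=9)
  3. pour(B -> A) -> (A=3 B=6)
  4. empty(A) -> (A=0 B=6)
Reached target in 4 moves.

Answer: 4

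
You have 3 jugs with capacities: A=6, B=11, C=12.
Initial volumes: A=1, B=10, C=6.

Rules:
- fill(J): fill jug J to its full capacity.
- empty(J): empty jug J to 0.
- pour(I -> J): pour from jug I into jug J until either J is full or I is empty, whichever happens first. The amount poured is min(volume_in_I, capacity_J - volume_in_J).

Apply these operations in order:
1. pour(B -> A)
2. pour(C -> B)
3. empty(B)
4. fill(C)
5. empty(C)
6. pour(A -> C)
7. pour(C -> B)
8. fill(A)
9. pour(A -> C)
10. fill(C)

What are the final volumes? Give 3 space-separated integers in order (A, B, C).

Step 1: pour(B -> A) -> (A=6 B=5 C=6)
Step 2: pour(C -> B) -> (A=6 B=11 C=0)
Step 3: empty(B) -> (A=6 B=0 C=0)
Step 4: fill(C) -> (A=6 B=0 C=12)
Step 5: empty(C) -> (A=6 B=0 C=0)
Step 6: pour(A -> C) -> (A=0 B=0 C=6)
Step 7: pour(C -> B) -> (A=0 B=6 C=0)
Step 8: fill(A) -> (A=6 B=6 C=0)
Step 9: pour(A -> C) -> (A=0 B=6 C=6)
Step 10: fill(C) -> (A=0 B=6 C=12)

Answer: 0 6 12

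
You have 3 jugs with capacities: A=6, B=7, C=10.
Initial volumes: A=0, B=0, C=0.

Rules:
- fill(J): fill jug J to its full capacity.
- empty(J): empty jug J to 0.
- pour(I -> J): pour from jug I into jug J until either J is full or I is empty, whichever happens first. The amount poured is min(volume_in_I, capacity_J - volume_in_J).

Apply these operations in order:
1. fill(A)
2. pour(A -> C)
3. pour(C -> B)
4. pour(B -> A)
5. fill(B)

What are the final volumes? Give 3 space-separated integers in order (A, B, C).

Step 1: fill(A) -> (A=6 B=0 C=0)
Step 2: pour(A -> C) -> (A=0 B=0 C=6)
Step 3: pour(C -> B) -> (A=0 B=6 C=0)
Step 4: pour(B -> A) -> (A=6 B=0 C=0)
Step 5: fill(B) -> (A=6 B=7 C=0)

Answer: 6 7 0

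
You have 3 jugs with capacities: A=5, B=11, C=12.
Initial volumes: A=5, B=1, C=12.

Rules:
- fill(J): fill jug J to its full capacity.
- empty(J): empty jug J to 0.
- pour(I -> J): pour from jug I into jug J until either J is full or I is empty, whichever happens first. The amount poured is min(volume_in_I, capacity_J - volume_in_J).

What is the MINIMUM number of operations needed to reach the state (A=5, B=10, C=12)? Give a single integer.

BFS from (A=5, B=1, C=12). One shortest path:
  1. fill(B) -> (A=5 B=11 C=12)
  2. empty(C) -> (A=5 B=11 C=0)
  3. pour(B -> C) -> (A=5 B=0 C=11)
  4. fill(B) -> (A=5 B=11 C=11)
  5. pour(B -> C) -> (A=5 B=10 C=12)
Reached target in 5 moves.

Answer: 5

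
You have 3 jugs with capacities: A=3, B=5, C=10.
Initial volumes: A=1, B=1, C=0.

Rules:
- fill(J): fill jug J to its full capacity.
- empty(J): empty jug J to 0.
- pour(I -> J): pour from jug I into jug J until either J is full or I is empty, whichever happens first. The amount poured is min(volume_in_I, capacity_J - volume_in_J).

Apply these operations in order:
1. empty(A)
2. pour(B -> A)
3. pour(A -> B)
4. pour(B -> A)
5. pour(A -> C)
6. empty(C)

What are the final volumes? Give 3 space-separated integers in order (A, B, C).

Step 1: empty(A) -> (A=0 B=1 C=0)
Step 2: pour(B -> A) -> (A=1 B=0 C=0)
Step 3: pour(A -> B) -> (A=0 B=1 C=0)
Step 4: pour(B -> A) -> (A=1 B=0 C=0)
Step 5: pour(A -> C) -> (A=0 B=0 C=1)
Step 6: empty(C) -> (A=0 B=0 C=0)

Answer: 0 0 0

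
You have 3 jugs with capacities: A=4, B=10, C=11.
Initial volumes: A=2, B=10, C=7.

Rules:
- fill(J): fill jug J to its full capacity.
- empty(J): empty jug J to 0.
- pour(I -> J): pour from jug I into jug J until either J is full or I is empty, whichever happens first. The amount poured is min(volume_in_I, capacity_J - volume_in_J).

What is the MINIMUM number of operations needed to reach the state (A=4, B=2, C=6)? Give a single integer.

BFS from (A=2, B=10, C=7). One shortest path:
  1. empty(C) -> (A=2 B=10 C=0)
  2. pour(B -> C) -> (A=2 B=0 C=10)
  3. pour(A -> B) -> (A=0 B=2 C=10)
  4. pour(C -> A) -> (A=4 B=2 C=6)
Reached target in 4 moves.

Answer: 4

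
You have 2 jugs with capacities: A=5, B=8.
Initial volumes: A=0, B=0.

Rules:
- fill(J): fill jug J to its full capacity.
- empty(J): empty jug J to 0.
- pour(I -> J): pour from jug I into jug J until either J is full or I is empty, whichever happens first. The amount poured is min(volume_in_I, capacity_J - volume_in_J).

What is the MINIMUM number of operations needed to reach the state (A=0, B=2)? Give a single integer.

BFS from (A=0, B=0). One shortest path:
  1. fill(A) -> (A=5 B=0)
  2. pour(A -> B) -> (A=0 B=5)
  3. fill(A) -> (A=5 B=5)
  4. pour(A -> B) -> (A=2 B=8)
  5. empty(B) -> (A=2 B=0)
  6. pour(A -> B) -> (A=0 B=2)
Reached target in 6 moves.

Answer: 6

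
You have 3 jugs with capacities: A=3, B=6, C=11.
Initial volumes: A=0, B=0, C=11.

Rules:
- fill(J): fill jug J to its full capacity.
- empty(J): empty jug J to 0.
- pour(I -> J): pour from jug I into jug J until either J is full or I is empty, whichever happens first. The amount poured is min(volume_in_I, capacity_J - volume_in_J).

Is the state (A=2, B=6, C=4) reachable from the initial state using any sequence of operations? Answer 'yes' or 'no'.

BFS from (A=0, B=0, C=11):
  1. fill(A) -> (A=3 B=0 C=11)
  2. pour(C -> B) -> (A=3 B=6 C=5)
  3. empty(B) -> (A=3 B=0 C=5)
  4. pour(C -> B) -> (A=3 B=5 C=0)
  5. pour(A -> C) -> (A=0 B=5 C=3)
  6. fill(A) -> (A=3 B=5 C=3)
  7. pour(A -> B) -> (A=2 B=6 C=3)
  8. pour(B -> C) -> (A=2 B=0 C=9)
  9. fill(B) -> (A=2 B=6 C=9)
  10. pour(B -> C) -> (A=2 B=4 C=11)
  11. empty(C) -> (A=2 B=4 C=0)
  12. pour(B -> C) -> (A=2 B=0 C=4)
  13. fill(B) -> (A=2 B=6 C=4)
Target reached → yes.

Answer: yes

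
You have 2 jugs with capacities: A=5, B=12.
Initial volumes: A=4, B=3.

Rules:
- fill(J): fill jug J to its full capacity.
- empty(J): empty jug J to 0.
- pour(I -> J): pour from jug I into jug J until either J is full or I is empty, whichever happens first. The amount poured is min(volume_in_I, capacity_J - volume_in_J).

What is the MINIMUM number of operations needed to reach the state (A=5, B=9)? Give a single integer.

Answer: 5

Derivation:
BFS from (A=4, B=3). One shortest path:
  1. empty(B) -> (A=4 B=0)
  2. pour(A -> B) -> (A=0 B=4)
  3. fill(A) -> (A=5 B=4)
  4. pour(A -> B) -> (A=0 B=9)
  5. fill(A) -> (A=5 B=9)
Reached target in 5 moves.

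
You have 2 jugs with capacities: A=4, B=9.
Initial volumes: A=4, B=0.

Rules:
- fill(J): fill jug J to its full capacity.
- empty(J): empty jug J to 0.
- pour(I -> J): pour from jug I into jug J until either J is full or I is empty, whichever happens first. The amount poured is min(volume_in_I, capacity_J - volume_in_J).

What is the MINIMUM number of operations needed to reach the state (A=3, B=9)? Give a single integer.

Answer: 5

Derivation:
BFS from (A=4, B=0). One shortest path:
  1. pour(A -> B) -> (A=0 B=4)
  2. fill(A) -> (A=4 B=4)
  3. pour(A -> B) -> (A=0 B=8)
  4. fill(A) -> (A=4 B=8)
  5. pour(A -> B) -> (A=3 B=9)
Reached target in 5 moves.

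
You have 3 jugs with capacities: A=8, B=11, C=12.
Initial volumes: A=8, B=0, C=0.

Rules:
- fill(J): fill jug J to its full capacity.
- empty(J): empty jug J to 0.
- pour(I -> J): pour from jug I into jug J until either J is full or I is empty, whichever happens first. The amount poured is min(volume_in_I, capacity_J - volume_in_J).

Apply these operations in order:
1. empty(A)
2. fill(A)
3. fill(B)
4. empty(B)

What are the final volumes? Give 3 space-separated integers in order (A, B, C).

Step 1: empty(A) -> (A=0 B=0 C=0)
Step 2: fill(A) -> (A=8 B=0 C=0)
Step 3: fill(B) -> (A=8 B=11 C=0)
Step 4: empty(B) -> (A=8 B=0 C=0)

Answer: 8 0 0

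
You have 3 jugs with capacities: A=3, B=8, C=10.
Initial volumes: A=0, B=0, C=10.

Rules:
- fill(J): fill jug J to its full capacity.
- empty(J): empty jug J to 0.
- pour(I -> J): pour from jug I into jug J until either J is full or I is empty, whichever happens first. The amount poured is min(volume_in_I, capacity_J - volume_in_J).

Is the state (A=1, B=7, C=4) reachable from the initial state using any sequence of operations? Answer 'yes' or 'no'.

BFS explored all 270 reachable states.
Reachable set includes: (0,0,0), (0,0,1), (0,0,2), (0,0,3), (0,0,4), (0,0,5), (0,0,6), (0,0,7), (0,0,8), (0,0,9), (0,0,10), (0,1,0) ...
Target (A=1, B=7, C=4) not in reachable set → no.

Answer: no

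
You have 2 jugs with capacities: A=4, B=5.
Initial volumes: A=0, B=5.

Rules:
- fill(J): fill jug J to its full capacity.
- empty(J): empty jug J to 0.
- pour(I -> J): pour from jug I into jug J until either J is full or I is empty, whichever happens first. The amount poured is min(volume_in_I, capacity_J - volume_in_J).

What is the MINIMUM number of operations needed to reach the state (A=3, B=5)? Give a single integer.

BFS from (A=0, B=5). One shortest path:
  1. fill(A) -> (A=4 B=5)
  2. empty(B) -> (A=4 B=0)
  3. pour(A -> B) -> (A=0 B=4)
  4. fill(A) -> (A=4 B=4)
  5. pour(A -> B) -> (A=3 B=5)
Reached target in 5 moves.

Answer: 5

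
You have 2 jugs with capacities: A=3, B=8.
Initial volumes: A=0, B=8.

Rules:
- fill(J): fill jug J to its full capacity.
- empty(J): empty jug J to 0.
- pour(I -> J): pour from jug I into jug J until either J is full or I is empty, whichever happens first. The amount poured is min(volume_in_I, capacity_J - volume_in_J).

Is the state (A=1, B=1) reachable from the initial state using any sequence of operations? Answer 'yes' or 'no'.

BFS explored all 22 reachable states.
Reachable set includes: (0,0), (0,1), (0,2), (0,3), (0,4), (0,5), (0,6), (0,7), (0,8), (1,0), (1,8), (2,0) ...
Target (A=1, B=1) not in reachable set → no.

Answer: no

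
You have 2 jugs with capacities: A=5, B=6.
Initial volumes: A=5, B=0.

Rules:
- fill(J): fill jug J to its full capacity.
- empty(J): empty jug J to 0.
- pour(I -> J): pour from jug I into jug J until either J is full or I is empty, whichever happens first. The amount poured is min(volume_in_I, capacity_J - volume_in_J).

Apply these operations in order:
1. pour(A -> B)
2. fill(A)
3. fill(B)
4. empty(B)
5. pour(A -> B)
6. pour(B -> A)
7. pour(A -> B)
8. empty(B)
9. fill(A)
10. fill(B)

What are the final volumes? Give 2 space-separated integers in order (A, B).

Answer: 5 6

Derivation:
Step 1: pour(A -> B) -> (A=0 B=5)
Step 2: fill(A) -> (A=5 B=5)
Step 3: fill(B) -> (A=5 B=6)
Step 4: empty(B) -> (A=5 B=0)
Step 5: pour(A -> B) -> (A=0 B=5)
Step 6: pour(B -> A) -> (A=5 B=0)
Step 7: pour(A -> B) -> (A=0 B=5)
Step 8: empty(B) -> (A=0 B=0)
Step 9: fill(A) -> (A=5 B=0)
Step 10: fill(B) -> (A=5 B=6)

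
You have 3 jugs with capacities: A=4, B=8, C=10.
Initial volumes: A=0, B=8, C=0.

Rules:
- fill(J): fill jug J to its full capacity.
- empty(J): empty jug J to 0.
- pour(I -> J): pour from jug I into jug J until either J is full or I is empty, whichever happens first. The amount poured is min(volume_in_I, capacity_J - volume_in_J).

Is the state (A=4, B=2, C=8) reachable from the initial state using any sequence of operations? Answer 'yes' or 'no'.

Answer: yes

Derivation:
BFS from (A=0, B=8, C=0):
  1. empty(B) -> (A=0 B=0 C=0)
  2. fill(C) -> (A=0 B=0 C=10)
  3. pour(C -> B) -> (A=0 B=8 C=2)
  4. pour(C -> A) -> (A=2 B=8 C=0)
  5. pour(B -> C) -> (A=2 B=0 C=8)
  6. pour(A -> B) -> (A=0 B=2 C=8)
  7. fill(A) -> (A=4 B=2 C=8)
Target reached → yes.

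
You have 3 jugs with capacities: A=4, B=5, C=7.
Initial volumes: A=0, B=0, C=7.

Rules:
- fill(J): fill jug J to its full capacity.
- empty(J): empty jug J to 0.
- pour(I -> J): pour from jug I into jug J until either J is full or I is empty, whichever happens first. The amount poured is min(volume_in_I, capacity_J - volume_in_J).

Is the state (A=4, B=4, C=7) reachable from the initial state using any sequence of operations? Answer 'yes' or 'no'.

Answer: yes

Derivation:
BFS from (A=0, B=0, C=7):
  1. fill(A) -> (A=4 B=0 C=7)
  2. pour(A -> B) -> (A=0 B=4 C=7)
  3. fill(A) -> (A=4 B=4 C=7)
Target reached → yes.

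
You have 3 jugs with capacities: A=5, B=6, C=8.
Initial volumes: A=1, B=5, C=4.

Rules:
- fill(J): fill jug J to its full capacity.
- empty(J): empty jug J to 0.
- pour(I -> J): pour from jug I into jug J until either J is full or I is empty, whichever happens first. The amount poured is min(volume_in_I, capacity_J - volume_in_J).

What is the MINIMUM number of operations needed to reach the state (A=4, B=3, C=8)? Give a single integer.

BFS from (A=1, B=5, C=4). One shortest path:
  1. pour(A -> C) -> (A=0 B=5 C=5)
  2. fill(A) -> (A=5 B=5 C=5)
  3. pour(A -> B) -> (A=4 B=6 C=5)
  4. pour(B -> C) -> (A=4 B=3 C=8)
Reached target in 4 moves.

Answer: 4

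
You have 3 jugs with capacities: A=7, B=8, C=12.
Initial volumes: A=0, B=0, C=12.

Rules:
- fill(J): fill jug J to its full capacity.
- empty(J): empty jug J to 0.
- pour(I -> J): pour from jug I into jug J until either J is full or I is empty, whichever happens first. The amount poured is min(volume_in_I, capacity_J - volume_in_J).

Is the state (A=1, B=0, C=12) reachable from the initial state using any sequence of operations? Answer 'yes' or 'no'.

BFS from (A=0, B=0, C=12):
  1. fill(B) -> (A=0 B=8 C=12)
  2. pour(B -> A) -> (A=7 B=1 C=12)
  3. empty(A) -> (A=0 B=1 C=12)
  4. pour(B -> A) -> (A=1 B=0 C=12)
Target reached → yes.

Answer: yes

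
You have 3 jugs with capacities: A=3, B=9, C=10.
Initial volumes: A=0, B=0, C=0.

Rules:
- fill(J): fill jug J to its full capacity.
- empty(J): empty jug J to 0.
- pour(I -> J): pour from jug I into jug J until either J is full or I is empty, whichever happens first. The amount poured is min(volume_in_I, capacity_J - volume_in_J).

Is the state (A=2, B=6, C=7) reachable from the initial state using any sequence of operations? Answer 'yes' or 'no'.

Answer: no

Derivation:
BFS explored all 296 reachable states.
Reachable set includes: (0,0,0), (0,0,1), (0,0,2), (0,0,3), (0,0,4), (0,0,5), (0,0,6), (0,0,7), (0,0,8), (0,0,9), (0,0,10), (0,1,0) ...
Target (A=2, B=6, C=7) not in reachable set → no.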